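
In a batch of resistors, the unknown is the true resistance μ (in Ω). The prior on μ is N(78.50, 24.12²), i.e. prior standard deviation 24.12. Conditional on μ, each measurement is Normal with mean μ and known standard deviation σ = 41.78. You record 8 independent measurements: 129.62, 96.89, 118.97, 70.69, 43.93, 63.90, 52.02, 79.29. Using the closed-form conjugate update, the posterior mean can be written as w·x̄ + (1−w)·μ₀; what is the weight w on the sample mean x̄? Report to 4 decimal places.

For Normal data with known variance σ², a Normal(μ₀, σ₀²) prior on μ is conjugate. Posterior precision = 1/σ₀² + n/σ²; posterior mean is the precision-weighted average of μ₀ and x̄.
σ₀² = 24.12² = 581.7744, σ² = 41.78² = 1745.5684. Prior precision 1/σ₀² = 1/581.7744; data precision n/σ² = 8/1745.5684.
w = (n/σ²)/(1/σ₀² + n/σ²) = n·σ₀²/(σ² + n·σ₀²) = 8·581.7744/(1745.5684 + 8·581.7744) = 4654.1952/6399.7636 = 0.7272.

0.7272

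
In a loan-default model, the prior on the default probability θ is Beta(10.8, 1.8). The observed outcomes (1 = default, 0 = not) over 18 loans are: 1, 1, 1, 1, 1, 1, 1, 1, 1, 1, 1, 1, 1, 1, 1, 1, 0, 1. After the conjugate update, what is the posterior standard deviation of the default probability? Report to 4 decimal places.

The Beta prior is conjugate to a Binomial/Bernoulli likelihood; the update adds successes to α and failures to β.
Posterior: Beta(α+k, β+n−k) = Beta(10.8+17, 1.8+1) = Beta(27.8, 2.8).
Var = αβ/((α+β)²(α+β+1)) = 27.8·2.8/(30.6²·31.6) = 0.00263071; SD = √0.00263071 = 0.0513.

0.0513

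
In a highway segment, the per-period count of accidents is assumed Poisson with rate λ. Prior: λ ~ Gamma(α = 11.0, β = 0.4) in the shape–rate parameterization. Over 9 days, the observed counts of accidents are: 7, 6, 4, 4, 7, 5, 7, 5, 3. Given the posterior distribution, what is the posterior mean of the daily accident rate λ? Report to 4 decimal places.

6.2766

With a Gamma(shape α, rate β) prior, the Poisson likelihood is conjugate: the posterior is Gamma(α + ΣXᵢ, β + n).
Sum of counts S = 48 over n = 9 days.
Posterior: Gamma(α+S, β+n) = Gamma(11.0+48, 0.4+9) = Gamma(59.0, 9.4).
Posterior mean = α/β = 59.0/9.4 = 6.2766.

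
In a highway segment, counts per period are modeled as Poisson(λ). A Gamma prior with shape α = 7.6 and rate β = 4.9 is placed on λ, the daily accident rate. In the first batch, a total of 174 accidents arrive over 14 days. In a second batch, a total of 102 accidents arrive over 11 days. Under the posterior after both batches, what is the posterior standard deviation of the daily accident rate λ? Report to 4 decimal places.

0.5632

With a Gamma(shape α, rate β) prior, the Poisson likelihood is conjugate: the posterior is Gamma(α + ΣXᵢ, β + n).
After batch 1: Gamma(α+S, β+n) = Gamma(7.6+174, 4.9+14) = Gamma(181.6, 18.9).
After batch 2: Gamma(α+S, β+n) = Gamma(181.6+102, 18.9+11) = Gamma(283.6, 29.9).
SD = √α/β = √283.6/29.9 = 0.5632.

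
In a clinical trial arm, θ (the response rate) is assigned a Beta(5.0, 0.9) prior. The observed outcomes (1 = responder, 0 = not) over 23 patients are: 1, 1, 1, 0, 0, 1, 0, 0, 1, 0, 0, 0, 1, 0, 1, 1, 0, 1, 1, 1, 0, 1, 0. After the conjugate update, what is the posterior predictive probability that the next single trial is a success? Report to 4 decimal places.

0.5882

The Beta prior is conjugate to a Binomial/Bernoulli likelihood; the update adds successes to α and failures to β.
Posterior: Beta(α+k, β+n−k) = Beta(5.0+12, 0.9+11) = Beta(17.0, 11.9).
For a single future Bernoulli trial, P(success | data) = α/(α+β) = 0.5882.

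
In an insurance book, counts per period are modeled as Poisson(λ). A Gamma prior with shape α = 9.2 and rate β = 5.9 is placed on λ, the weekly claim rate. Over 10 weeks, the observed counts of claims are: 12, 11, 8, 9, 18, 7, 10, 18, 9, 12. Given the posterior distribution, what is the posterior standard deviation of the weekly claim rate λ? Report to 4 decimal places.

With a Gamma(shape α, rate β) prior, the Poisson likelihood is conjugate: the posterior is Gamma(α + ΣXᵢ, β + n).
Sum of counts S = 114 over n = 10 weeks.
Posterior: Gamma(α+S, β+n) = Gamma(9.2+114, 5.9+10) = Gamma(123.2, 15.9).
SD = √α/β = √123.2/15.9 = 0.6981.

0.6981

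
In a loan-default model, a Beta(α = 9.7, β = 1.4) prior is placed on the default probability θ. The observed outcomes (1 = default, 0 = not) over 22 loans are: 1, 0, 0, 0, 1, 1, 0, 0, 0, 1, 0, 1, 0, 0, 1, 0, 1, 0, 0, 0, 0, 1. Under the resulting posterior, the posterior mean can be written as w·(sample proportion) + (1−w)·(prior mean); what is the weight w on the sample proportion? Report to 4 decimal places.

The Beta prior is conjugate to a Binomial/Bernoulli likelihood; the update adds successes to α and failures to β.
Posterior mean = (α₀+k)/(α₀+β₀+n) = [n/(α₀+β₀+n)]·(k/n) + [(α₀+β₀)/(α₀+β₀+n)]·α₀/(α₀+β₀), so only n and the prior enter the weight.
The weight on the data is w = n/(α₀+β₀+n) = 22/(9.7+1.4+22) = 22/33.1 = 0.6647.

0.6647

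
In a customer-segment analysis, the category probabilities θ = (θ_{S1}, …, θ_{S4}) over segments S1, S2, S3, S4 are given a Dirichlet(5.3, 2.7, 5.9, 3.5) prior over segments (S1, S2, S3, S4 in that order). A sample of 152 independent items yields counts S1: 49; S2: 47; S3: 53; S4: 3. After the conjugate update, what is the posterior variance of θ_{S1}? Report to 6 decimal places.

0.001278

The Dirichlet prior is conjugate to the Multinomial likelihood: each posterior αⱼ = prior αⱼ + observed count nⱼ.
Posterior concentration: (54.3, 49.7, 58.9, 6.5), total = 169.4.
Var[θ_j] = α_j(Σα−α_j)/((Σα)²(Σα+1)) = 54.3·115.1/(169.4²·170.4) = 0.001278.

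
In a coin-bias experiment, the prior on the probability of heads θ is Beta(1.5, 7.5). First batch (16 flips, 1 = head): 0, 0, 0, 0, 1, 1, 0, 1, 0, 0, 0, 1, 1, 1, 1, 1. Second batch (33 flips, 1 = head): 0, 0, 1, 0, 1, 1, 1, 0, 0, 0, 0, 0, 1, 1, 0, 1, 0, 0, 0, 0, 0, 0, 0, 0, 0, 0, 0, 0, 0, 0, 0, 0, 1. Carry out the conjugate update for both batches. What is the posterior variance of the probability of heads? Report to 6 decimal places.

The Beta prior is conjugate to a Binomial/Bernoulli likelihood; the update adds successes to α and failures to β.
After batch 1: Beta(1.5+8, 7.5+8) = Beta(9.5, 15.5).
After batch 2: Beta(9.5+8, 15.5+25) = Beta(17.5, 40.5).
Var = αβ/((α+β)²(α+β+1)) = 17.5·40.5/(58.0²·59.0) = 0.003571.

0.003571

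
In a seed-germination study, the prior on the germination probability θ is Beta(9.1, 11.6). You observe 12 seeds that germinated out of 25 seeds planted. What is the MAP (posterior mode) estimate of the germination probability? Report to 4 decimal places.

The Beta prior is conjugate to a Binomial/Bernoulli likelihood; the update adds successes to α and failures to β.
Posterior: Beta(α+k, β+n−k) = Beta(9.1+12, 11.6+13) = Beta(21.1, 24.6).
Mode of Beta(a,b) for a,b>1 is (a−1)/(a+b−2) = 20.1/43.7 = 0.4600.

0.4600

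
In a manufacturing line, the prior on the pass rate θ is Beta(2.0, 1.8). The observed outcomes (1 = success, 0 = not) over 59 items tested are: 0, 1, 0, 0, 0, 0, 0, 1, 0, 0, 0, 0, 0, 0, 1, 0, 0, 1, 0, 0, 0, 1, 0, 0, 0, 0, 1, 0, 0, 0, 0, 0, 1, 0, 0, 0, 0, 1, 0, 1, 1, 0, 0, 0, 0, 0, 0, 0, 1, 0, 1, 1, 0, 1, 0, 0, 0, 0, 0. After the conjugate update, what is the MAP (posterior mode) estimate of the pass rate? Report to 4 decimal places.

The Beta prior is conjugate to a Binomial/Bernoulli likelihood; the update adds successes to α and failures to β.
Posterior: Beta(α+k, β+n−k) = Beta(2.0+14, 1.8+45) = Beta(16.0, 46.8).
Mode of Beta(a,b) for a,b>1 is (a−1)/(a+b−2) = 15.0/60.8 = 0.2467.

0.2467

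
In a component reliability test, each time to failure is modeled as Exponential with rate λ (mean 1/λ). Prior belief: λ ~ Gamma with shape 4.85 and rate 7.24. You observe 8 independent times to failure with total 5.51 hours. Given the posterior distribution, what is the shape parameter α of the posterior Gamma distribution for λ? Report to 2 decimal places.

With a Gamma(shape α, rate β) prior on the exponential rate λ, the posterior after n observations with total T = Σxᵢ is Gamma(α+n, β+T).
Posterior: Gamma(4.85+8, 7.24+5.51) = Gamma(12.85, 12.75).
Posterior α = 12.85.

12.85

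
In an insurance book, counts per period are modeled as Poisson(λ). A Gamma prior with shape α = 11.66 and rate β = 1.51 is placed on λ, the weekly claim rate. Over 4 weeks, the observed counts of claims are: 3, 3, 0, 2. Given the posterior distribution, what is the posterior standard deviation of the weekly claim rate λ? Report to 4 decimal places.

0.8047

With a Gamma(shape α, rate β) prior, the Poisson likelihood is conjugate: the posterior is Gamma(α + ΣXᵢ, β + n).
Sum of counts S = 8 over n = 4 weeks.
Posterior: Gamma(α+S, β+n) = Gamma(11.66+8, 1.51+4) = Gamma(19.66, 5.51).
SD = √α/β = √19.66/5.51 = 0.8047.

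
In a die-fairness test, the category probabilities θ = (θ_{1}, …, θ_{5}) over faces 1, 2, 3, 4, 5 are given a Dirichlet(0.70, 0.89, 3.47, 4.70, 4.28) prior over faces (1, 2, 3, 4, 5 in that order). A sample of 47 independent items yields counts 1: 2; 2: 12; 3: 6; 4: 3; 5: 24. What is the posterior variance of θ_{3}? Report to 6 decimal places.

0.002113

The Dirichlet prior is conjugate to the Multinomial likelihood: each posterior αⱼ = prior αⱼ + observed count nⱼ.
Posterior concentration: (2.70, 12.89, 9.47, 7.70, 28.28), total = 61.04.
Var[θ_j] = α_j(Σα−α_j)/((Σα)²(Σα+1)) = 9.47·51.57/(61.04²·62.04) = 0.002113.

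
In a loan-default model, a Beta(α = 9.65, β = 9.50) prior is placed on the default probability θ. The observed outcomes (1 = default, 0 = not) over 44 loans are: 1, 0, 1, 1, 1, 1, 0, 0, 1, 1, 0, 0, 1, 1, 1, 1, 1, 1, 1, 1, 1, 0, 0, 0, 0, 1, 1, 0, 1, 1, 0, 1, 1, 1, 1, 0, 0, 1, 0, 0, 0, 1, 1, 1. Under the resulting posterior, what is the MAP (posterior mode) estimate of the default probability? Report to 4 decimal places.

The Beta prior is conjugate to a Binomial/Bernoulli likelihood; the update adds successes to α and failures to β.
Posterior: Beta(α+k, β+n−k) = Beta(9.65+28, 9.50+16) = Beta(37.65, 25.50).
Mode of Beta(a,b) for a,b>1 is (a−1)/(a+b−2) = 36.65/61.15 = 0.5993.

0.5993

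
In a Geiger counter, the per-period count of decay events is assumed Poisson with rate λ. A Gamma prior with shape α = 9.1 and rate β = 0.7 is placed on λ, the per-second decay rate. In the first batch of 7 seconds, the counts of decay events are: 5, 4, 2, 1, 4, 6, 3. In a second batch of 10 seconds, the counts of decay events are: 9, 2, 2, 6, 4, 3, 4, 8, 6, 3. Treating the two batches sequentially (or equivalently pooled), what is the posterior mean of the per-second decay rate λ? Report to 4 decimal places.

With a Gamma(shape α, rate β) prior, the Poisson likelihood is conjugate: the posterior is Gamma(α + ΣXᵢ, β + n).
Batch 1: sum of counts S = 25 over n = 7 seconds.
After batch 1: Gamma(α+S, β+n) = Gamma(9.1+25, 0.7+7) = Gamma(34.1, 7.7).
Batch 2: sum of counts S = 47 over n = 10 seconds.
After batch 2: Gamma(α+S, β+n) = Gamma(34.1+47, 7.7+10) = Gamma(81.1, 17.7).
Posterior mean = α/β = 81.1/17.7 = 4.5819.

4.5819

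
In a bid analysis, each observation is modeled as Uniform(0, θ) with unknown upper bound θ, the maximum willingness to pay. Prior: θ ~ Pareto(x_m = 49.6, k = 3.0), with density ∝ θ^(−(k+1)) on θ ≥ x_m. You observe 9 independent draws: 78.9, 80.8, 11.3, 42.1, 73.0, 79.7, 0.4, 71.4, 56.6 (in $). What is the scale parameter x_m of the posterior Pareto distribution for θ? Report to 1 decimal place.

A Pareto(scale x_m, shape k) prior on the upper bound θ of Uniform(0, θ) is conjugate: posterior is Pareto(max(x_m, max xᵢ), k + n).
Sample maximum = 80.8; prior scale x_m = 49.6 → posterior scale = max = 80.8.
Posterior shape = 3.0 + 9 = 12.0.
Posterior scale x_m = 80.8.

80.8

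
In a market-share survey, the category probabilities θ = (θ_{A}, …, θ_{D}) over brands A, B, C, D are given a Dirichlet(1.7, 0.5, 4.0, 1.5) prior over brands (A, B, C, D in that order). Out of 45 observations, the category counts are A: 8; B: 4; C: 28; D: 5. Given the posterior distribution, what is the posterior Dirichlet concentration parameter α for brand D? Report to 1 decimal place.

6.5

The Dirichlet prior is conjugate to the Multinomial likelihood: each posterior αⱼ = prior αⱼ + observed count nⱼ.
Posterior concentration: (9.7, 4.5, 32.0, 6.5), total = 52.7.
α_{D} = 1.5 + 5 = 6.5.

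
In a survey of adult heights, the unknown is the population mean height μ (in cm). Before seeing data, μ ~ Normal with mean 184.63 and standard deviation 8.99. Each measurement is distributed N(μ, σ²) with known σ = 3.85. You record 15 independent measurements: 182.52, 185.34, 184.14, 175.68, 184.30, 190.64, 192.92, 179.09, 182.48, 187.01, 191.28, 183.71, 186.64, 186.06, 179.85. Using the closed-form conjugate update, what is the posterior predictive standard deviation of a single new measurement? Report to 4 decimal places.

3.9748

For Normal data with known variance σ², a Normal(μ₀, σ₀²) prior on μ is conjugate. Posterior precision = 1/σ₀² + n/σ²; posterior mean is the precision-weighted average of μ₀ and x̄.
σ₀² = 8.99² = 80.8201, σ² = 3.85² = 14.8225; σ² + n·σ₀² = 14.8225 + 15·80.8201 = 1227.124.
Posterior precision = 1/σ₀² + n/σ² = 1/80.8201 + 15/14.8225 = (σ² + n·σ₀²)/(σ₀²σ²) = 1227.124/(80.8201·14.8225); posterior variance σₙ² = σ₀²σ²/(σ² + n·σ₀²) = 80.8201·14.8225/1227.124 = 0.976231.
Predictive variance for one new observation = σₙ² + σ² = 80.8201·14.8225/1227.124 + 14.8225 = σ²·(σ₀² + 1227.124)/1227.124 = 14.8225·1307.9441/1227.124 = 15.798731; SD = √(14.8225·1307.9441/1227.124) = 3.9748.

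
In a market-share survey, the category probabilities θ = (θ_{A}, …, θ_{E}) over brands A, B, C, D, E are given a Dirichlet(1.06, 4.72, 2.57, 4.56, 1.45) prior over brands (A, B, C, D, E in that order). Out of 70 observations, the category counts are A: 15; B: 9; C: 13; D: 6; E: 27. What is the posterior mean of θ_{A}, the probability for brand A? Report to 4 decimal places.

0.1904

The Dirichlet prior is conjugate to the Multinomial likelihood: each posterior αⱼ = prior αⱼ + observed count nⱼ.
Posterior concentration: (16.06, 13.72, 15.57, 10.56, 28.45), total = 84.36.
E[θ_{A}|data] = α_{A}/Σα = 16.06/84.36 = 0.1904.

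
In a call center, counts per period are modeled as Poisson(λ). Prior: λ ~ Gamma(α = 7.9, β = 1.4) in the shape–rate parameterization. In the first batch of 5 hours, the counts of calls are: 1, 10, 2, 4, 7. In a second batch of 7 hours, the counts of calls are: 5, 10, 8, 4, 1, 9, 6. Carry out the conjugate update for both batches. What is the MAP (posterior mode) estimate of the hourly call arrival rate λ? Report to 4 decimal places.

With a Gamma(shape α, rate β) prior, the Poisson likelihood is conjugate: the posterior is Gamma(α + ΣXᵢ, β + n).
Batch 1: sum of counts S = 24 over n = 5 hours.
After batch 1: Gamma(α+S, β+n) = Gamma(7.9+24, 1.4+5) = Gamma(31.9, 6.4).
Batch 2: sum of counts S = 43 over n = 7 hours.
After batch 2: Gamma(α+S, β+n) = Gamma(31.9+43, 6.4+7) = Gamma(74.9, 13.4).
Mode of Gamma(α,β) for α≥1 is (α−1)/β = 73.9/13.4 = 5.5149.

5.5149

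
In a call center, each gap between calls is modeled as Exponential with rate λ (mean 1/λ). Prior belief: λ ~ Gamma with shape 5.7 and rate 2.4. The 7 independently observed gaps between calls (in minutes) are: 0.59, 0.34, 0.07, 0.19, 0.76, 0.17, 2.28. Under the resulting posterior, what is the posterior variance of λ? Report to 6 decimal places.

With a Gamma(shape α, rate β) prior on the exponential rate λ, the posterior after n observations with total T = Σxᵢ is Gamma(α+n, β+T).
Sum of observations T = 4.40 minutes; n = 7.
Posterior: Gamma(5.7+7, 2.4+4.40) = Gamma(12.7, 6.80).
Var = α/β² = 0.274654.

0.274654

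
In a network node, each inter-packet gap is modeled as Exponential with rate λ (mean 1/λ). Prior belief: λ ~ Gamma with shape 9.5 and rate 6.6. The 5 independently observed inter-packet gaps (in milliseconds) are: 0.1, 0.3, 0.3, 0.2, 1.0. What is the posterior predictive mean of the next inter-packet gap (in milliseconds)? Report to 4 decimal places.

0.6296

With a Gamma(shape α, rate β) prior on the exponential rate λ, the posterior after n observations with total T = Σxᵢ is Gamma(α+n, β+T).
Sum of observations T = 1.9 milliseconds; n = 5.
Posterior: Gamma(9.5+5, 6.6+1.9) = Gamma(14.5, 8.5).
The predictive distribution for the next observation is Lomax; its mean is β/(α−1) = 8.5/13.5 = 0.6296.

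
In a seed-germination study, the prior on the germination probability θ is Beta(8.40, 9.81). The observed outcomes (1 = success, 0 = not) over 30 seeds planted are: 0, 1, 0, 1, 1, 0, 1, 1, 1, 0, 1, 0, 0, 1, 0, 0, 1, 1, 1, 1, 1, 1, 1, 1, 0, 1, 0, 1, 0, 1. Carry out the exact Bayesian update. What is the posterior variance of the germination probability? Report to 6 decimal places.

0.004985

The Beta prior is conjugate to a Binomial/Bernoulli likelihood; the update adds successes to α and failures to β.
Posterior: Beta(α+k, β+n−k) = Beta(8.40+19, 9.81+11) = Beta(27.40, 20.81).
Var = αβ/((α+β)²(α+β+1)) = 27.40·20.81/(48.21²·49.21) = 0.004985.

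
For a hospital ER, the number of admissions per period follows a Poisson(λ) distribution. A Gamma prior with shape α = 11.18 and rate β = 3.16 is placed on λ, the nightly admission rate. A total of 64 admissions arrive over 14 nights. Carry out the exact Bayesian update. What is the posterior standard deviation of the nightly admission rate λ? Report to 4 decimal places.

With a Gamma(shape α, rate β) prior, the Poisson likelihood is conjugate: the posterior is Gamma(α + ΣXᵢ, β + n).
Posterior: Gamma(α+S, β+n) = Gamma(11.18+64, 3.16+14) = Gamma(75.18, 17.16).
SD = √α/β = √75.18/17.16 = 0.5053.

0.5053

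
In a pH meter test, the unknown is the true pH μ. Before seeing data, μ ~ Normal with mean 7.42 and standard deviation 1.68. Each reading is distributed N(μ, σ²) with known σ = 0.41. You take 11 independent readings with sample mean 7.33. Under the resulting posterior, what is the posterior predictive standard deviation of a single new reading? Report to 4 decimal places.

For Normal data with known variance σ², a Normal(μ₀, σ₀²) prior on μ is conjugate. Posterior precision = 1/σ₀² + n/σ²; posterior mean is the precision-weighted average of μ₀ and x̄.
σ₀² = 1.68² = 2.8224, σ² = 0.41² = 0.1681; σ² + n·σ₀² = 0.1681 + 11·2.8224 = 31.2145.
Posterior precision = 1/σ₀² + n/σ² = 1/2.8224 + 11/0.1681 = (σ² + n·σ₀²)/(σ₀²σ²) = 31.2145/(2.8224·0.1681); posterior variance σₙ² = σ₀²σ²/(σ² + n·σ₀²) = 2.8224·0.1681/31.2145 = 0.015200.
Predictive variance for one new observation = σₙ² + σ² = 2.8224·0.1681/31.2145 + 0.1681 = σ²·(σ₀² + 31.2145)/31.2145 = 0.1681·34.0369/31.2145 = 0.183300; SD = √(0.1681·34.0369/31.2145) = 0.4281.

0.4281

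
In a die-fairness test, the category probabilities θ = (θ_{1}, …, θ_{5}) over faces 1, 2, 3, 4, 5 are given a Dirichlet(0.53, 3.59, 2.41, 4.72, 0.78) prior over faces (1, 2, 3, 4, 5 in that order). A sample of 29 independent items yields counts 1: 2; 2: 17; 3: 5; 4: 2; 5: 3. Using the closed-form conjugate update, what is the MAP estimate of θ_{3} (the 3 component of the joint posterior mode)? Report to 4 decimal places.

0.1779

The Dirichlet prior is conjugate to the Multinomial likelihood: each posterior αⱼ = prior αⱼ + observed count nⱼ.
Posterior concentration: (2.53, 20.59, 7.41, 6.72, 3.78), total = 41.03.
Joint mode component: (α_{3}−1)/(Σα−K) = 6.41/36.03 = 0.1779.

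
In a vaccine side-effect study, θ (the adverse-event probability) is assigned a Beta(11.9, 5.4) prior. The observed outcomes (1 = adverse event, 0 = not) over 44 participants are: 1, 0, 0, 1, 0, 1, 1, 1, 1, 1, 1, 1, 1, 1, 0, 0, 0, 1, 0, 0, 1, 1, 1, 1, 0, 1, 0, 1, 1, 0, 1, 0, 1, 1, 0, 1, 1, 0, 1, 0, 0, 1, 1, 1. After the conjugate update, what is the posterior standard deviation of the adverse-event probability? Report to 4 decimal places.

0.0604

The Beta prior is conjugate to a Binomial/Bernoulli likelihood; the update adds successes to α and failures to β.
Posterior: Beta(α+k, β+n−k) = Beta(11.9+28, 5.4+16) = Beta(39.9, 21.4).
Var = αβ/((α+β)²(α+β+1)) = 39.9·21.4/(61.3²·62.3) = 0.00364735; SD = √0.00364735 = 0.0604.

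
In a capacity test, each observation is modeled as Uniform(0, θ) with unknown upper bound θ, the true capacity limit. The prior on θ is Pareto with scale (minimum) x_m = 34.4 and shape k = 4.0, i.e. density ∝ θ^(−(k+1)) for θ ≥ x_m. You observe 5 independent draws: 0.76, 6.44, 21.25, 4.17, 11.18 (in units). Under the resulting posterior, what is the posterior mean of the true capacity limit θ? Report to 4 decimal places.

38.7000

A Pareto(scale x_m, shape k) prior on the upper bound θ of Uniform(0, θ) is conjugate: posterior is Pareto(max(x_m, max xᵢ), k + n).
Sample maximum = 21.25; prior scale x_m = 34.4 → posterior scale = max = 34.40.
Posterior shape = 4.0 + 5 = 9.0.
E[θ|data] = k·x_m/(k−1) = 9.0·34.40/8.0 = 38.7000.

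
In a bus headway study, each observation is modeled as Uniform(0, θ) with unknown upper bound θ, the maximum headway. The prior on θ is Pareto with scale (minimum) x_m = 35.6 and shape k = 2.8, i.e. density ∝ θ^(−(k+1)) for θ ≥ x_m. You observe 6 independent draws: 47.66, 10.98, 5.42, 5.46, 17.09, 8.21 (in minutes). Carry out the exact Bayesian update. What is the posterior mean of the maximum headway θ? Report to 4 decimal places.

A Pareto(scale x_m, shape k) prior on the upper bound θ of Uniform(0, θ) is conjugate: posterior is Pareto(max(x_m, max xᵢ), k + n).
Sample maximum = 47.66; prior scale x_m = 35.6 → posterior scale = max = 47.66.
Posterior shape = 2.8 + 6 = 8.8.
E[θ|data] = k·x_m/(k−1) = 8.8·47.66/7.8 = 53.7703.

53.7703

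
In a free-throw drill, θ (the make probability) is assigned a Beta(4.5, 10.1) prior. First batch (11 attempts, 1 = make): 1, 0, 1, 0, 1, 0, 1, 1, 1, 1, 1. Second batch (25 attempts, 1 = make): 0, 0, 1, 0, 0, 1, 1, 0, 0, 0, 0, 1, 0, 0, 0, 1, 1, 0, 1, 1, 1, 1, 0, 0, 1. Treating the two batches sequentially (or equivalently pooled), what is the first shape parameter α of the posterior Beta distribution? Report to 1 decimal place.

The Beta prior is conjugate to a Binomial/Bernoulli likelihood; the update adds successes to α and failures to β.
After batch 1: Beta(4.5+8, 10.1+3) = Beta(12.5, 13.1).
After batch 2: Beta(12.5+11, 13.1+14) = Beta(23.5, 27.1).
Posterior α = 23.5.

23.5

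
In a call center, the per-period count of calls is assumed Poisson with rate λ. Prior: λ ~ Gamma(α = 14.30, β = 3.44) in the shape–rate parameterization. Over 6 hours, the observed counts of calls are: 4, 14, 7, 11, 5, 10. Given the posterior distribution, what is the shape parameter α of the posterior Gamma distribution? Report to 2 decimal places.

65.30

With a Gamma(shape α, rate β) prior, the Poisson likelihood is conjugate: the posterior is Gamma(α + ΣXᵢ, β + n).
Sum of counts S = 51 over n = 6 hours.
Posterior: Gamma(α+S, β+n) = Gamma(14.30+51, 3.44+6) = Gamma(65.30, 9.44).
Posterior α = 65.30.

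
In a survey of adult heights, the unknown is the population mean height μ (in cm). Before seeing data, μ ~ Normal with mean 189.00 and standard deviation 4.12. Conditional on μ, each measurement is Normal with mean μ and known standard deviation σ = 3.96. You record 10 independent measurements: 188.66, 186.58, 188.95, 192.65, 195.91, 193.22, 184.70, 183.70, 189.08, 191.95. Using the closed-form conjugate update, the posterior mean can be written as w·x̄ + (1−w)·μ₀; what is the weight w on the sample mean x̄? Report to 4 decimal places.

For Normal data with known variance σ², a Normal(μ₀, σ₀²) prior on μ is conjugate. Posterior precision = 1/σ₀² + n/σ²; posterior mean is the precision-weighted average of μ₀ and x̄.
σ₀² = 4.12² = 16.9744, σ² = 3.96² = 15.6816. Prior precision 1/σ₀² = 1/16.9744; data precision n/σ² = 10/15.6816.
w = (n/σ²)/(1/σ₀² + n/σ²) = n·σ₀²/(σ² + n·σ₀²) = 10·16.9744/(15.6816 + 10·16.9744) = 169.744/185.4256 = 0.9154.

0.9154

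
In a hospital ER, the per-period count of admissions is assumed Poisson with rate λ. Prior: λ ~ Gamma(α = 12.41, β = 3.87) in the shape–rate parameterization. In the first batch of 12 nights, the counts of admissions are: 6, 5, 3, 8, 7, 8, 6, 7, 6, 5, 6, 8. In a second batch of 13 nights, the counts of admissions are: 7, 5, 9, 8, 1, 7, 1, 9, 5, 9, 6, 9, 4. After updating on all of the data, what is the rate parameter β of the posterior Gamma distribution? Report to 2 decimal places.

28.87

With a Gamma(shape α, rate β) prior, the Poisson likelihood is conjugate: the posterior is Gamma(α + ΣXᵢ, β + n).
Batch 1: sum of counts S = 75 over n = 12 nights.
After batch 1: Gamma(α+S, β+n) = Gamma(12.41+75, 3.87+12) = Gamma(87.41, 15.87).
Batch 2: sum of counts S = 80 over n = 13 nights.
After batch 2: Gamma(α+S, β+n) = Gamma(87.41+80, 15.87+13) = Gamma(167.41, 28.87).
Posterior β = 28.87.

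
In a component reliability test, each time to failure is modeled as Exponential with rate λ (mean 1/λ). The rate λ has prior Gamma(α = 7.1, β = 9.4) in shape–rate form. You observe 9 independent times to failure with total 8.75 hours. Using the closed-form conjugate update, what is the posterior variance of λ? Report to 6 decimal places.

With a Gamma(shape α, rate β) prior on the exponential rate λ, the posterior after n observations with total T = Σxᵢ is Gamma(α+n, β+T).
Posterior: Gamma(7.1+9, 9.4+8.75) = Gamma(16.1, 18.15).
Var = α/β² = 0.048873.

0.048873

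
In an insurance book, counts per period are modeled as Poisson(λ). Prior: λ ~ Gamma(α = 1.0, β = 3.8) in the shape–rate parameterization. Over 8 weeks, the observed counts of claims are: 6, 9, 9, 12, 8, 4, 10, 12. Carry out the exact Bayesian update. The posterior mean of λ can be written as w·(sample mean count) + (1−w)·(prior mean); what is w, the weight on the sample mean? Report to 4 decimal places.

With a Gamma(shape α, rate β) prior, the Poisson likelihood is conjugate: the posterior is Gamma(α + ΣXᵢ, β + n).
Posterior mean = (α₀+S)/(β₀+n) = [n/(β₀+n)]·(S/n) + [β₀/(β₀+n)]·(α₀/β₀), so only n and β₀ enter the weight.
Weight on data w = n/(β₀+n) = 8/(3.8+8) = 8/11.8 = 0.6780.

0.6780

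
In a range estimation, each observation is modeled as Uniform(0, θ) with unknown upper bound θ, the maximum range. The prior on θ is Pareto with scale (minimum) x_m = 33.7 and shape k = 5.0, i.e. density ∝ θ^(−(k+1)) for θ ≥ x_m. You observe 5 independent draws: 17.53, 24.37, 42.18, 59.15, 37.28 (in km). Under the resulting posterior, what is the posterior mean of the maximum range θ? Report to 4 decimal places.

A Pareto(scale x_m, shape k) prior on the upper bound θ of Uniform(0, θ) is conjugate: posterior is Pareto(max(x_m, max xᵢ), k + n).
Sample maximum = 59.15; prior scale x_m = 33.7 → posterior scale = max = 59.15.
Posterior shape = 5.0 + 5 = 10.0.
E[θ|data] = k·x_m/(k−1) = 10.0·59.15/9.0 = 65.7222.

65.7222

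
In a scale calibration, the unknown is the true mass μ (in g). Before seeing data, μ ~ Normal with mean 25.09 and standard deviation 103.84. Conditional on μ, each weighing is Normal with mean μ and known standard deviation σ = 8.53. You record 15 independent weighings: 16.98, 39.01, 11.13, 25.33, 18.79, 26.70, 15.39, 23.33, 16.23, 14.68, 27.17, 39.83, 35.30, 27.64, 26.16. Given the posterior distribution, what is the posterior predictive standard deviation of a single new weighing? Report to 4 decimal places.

For Normal data with known variance σ², a Normal(μ₀, σ₀²) prior on μ is conjugate. Posterior precision = 1/σ₀² + n/σ²; posterior mean is the precision-weighted average of μ₀ and x̄.
σ₀² = 103.84² = 10782.7456, σ² = 8.53² = 72.7609; σ² + n·σ₀² = 72.7609 + 15·10782.7456 = 161813.9449.
Posterior precision = 1/σ₀² + n/σ² = 1/10782.7456 + 15/72.7609 = (σ² + n·σ₀²)/(σ₀²σ²) = 161813.9449/(10782.7456·72.7609); posterior variance σₙ² = σ₀²σ²/(σ² + n·σ₀²) = 10782.7456·72.7609/161813.9449 = 4.848545.
Predictive variance for one new observation = σₙ² + σ² = 10782.7456·72.7609/161813.9449 + 72.7609 = σ²·(σ₀² + 161813.9449)/161813.9449 = 72.7609·172596.6905/161813.9449 = 77.609445; SD = √(72.7609·172596.6905/161813.9449) = 8.8096.

8.8096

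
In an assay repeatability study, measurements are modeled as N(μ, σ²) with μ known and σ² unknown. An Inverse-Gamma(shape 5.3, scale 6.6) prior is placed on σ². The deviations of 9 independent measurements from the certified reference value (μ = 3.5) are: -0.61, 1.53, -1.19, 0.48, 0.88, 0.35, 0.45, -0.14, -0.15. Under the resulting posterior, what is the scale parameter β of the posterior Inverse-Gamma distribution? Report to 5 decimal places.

With known mean μ and an Inverse-Gamma(α, β) prior on σ², the Normal likelihood is conjugate: posterior is Inv-Gamma(α + n/2, β + Σ(xᵢ−μ)²/2).
Σ(xᵢ−μ)² = (-0.61)² + (1.53)² + (-1.19)² + (0.48)² + (0.88)² + (0.35)² + (0.45)² + (-0.14)² + (-0.15)² = 5.5010.
Posterior: Inv-Gamma(5.3 + 9/2, 6.6 + 5.5010/2) = Inv-Gamma(9.80, 9.35050).
Posterior β = 9.35050.

9.35050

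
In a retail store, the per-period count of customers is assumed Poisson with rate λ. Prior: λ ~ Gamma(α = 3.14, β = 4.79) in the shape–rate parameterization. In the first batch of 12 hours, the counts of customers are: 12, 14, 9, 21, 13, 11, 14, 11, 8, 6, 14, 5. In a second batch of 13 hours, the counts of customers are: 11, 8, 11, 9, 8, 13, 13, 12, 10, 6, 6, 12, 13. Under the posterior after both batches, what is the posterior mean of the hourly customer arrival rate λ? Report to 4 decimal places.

9.1688

With a Gamma(shape α, rate β) prior, the Poisson likelihood is conjugate: the posterior is Gamma(α + ΣXᵢ, β + n).
Batch 1: sum of counts S = 138 over n = 12 hours.
After batch 1: Gamma(α+S, β+n) = Gamma(3.14+138, 4.79+12) = Gamma(141.14, 16.79).
Batch 2: sum of counts S = 132 over n = 13 hours.
After batch 2: Gamma(α+S, β+n) = Gamma(141.14+132, 16.79+13) = Gamma(273.14, 29.79).
Posterior mean = α/β = 273.14/29.79 = 9.1688.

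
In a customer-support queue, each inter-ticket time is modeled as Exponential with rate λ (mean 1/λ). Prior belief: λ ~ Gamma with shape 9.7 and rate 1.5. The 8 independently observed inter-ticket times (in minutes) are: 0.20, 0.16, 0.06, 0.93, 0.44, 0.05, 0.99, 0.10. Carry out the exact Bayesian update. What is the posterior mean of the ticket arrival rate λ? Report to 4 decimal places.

3.9955

With a Gamma(shape α, rate β) prior on the exponential rate λ, the posterior after n observations with total T = Σxᵢ is Gamma(α+n, β+T).
Sum of observations T = 2.93 minutes; n = 8.
Posterior: Gamma(9.7+8, 1.5+2.93) = Gamma(17.7, 4.43).
Posterior mean of λ = α/β = 17.7/4.43 = 3.9955.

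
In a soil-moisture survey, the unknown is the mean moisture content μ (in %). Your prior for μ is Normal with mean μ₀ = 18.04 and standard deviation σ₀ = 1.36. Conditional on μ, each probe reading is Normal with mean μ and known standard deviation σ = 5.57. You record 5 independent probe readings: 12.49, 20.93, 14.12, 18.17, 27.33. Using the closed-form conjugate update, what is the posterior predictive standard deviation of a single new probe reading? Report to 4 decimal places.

5.6965

For Normal data with known variance σ², a Normal(μ₀, σ₀²) prior on μ is conjugate. Posterior precision = 1/σ₀² + n/σ²; posterior mean is the precision-weighted average of μ₀ and x̄.
σ₀² = 1.36² = 1.8496, σ² = 5.57² = 31.0249; σ² + n·σ₀² = 31.0249 + 5·1.8496 = 40.2729.
Posterior precision = 1/σ₀² + n/σ² = 1/1.8496 + 5/31.0249 = (σ² + n·σ₀²)/(σ₀²σ²) = 40.2729/(1.8496·31.0249); posterior variance σₙ² = σ₀²σ²/(σ² + n·σ₀²) = 1.8496·31.0249/40.2729 = 1.424870.
Predictive variance for one new observation = σₙ² + σ² = 1.8496·31.0249/40.2729 + 31.0249 = σ²·(σ₀² + 40.2729)/40.2729 = 31.0249·42.1225/40.2729 = 32.449770; SD = √(31.0249·42.1225/40.2729) = 5.6965.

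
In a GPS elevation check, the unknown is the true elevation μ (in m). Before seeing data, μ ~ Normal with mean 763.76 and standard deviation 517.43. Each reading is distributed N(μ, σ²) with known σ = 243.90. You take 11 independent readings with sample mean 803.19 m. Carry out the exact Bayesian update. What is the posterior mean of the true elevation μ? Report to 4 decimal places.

802.4093

For Normal data with known variance σ², a Normal(μ₀, σ₀²) prior on μ is conjugate. Posterior precision = 1/σ₀² + n/σ²; posterior mean is the precision-weighted average of μ₀ and x̄.
n·x̄ = 11·803.19 = 8835.09.
σ₀² = 517.43² = 267733.8049, σ² = 243.90² = 59487.21; σ² + n·σ₀² = 59487.21 + 11·267733.8049 = 3004559.0639.
Posterior mean = (μ₀/σ₀² + n·x̄/σ²)/(1/σ₀² + n/σ²) = (σ²·μ₀ + σ₀²·n·x̄)/(σ² + n·σ₀²) = (59487.21·763.76 + 267733.8049·8835.09)/3004559.0639 = 2410886213.843541/3004559.0639 = 802.4093.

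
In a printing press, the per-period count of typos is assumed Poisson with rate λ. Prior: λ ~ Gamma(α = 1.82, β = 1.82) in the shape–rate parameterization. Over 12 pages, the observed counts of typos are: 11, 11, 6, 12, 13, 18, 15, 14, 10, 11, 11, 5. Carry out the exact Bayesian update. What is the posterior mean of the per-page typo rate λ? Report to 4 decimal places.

With a Gamma(shape α, rate β) prior, the Poisson likelihood is conjugate: the posterior is Gamma(α + ΣXᵢ, β + n).
Sum of counts S = 137 over n = 12 pages.
Posterior: Gamma(α+S, β+n) = Gamma(1.82+137, 1.82+12) = Gamma(138.82, 13.82).
Posterior mean = α/β = 138.82/13.82 = 10.0449.

10.0449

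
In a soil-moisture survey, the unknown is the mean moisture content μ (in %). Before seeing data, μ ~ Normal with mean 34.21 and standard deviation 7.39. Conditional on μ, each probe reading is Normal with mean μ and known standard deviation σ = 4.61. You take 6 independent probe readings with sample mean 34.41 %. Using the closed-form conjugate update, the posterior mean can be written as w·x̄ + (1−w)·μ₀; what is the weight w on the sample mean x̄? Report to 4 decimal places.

0.9391

For Normal data with known variance σ², a Normal(μ₀, σ₀²) prior on μ is conjugate. Posterior precision = 1/σ₀² + n/σ²; posterior mean is the precision-weighted average of μ₀ and x̄.
σ₀² = 7.39² = 54.6121, σ² = 4.61² = 21.2521. Prior precision 1/σ₀² = 1/54.6121; data precision n/σ² = 6/21.2521.
w = (n/σ²)/(1/σ₀² + n/σ²) = n·σ₀²/(σ² + n·σ₀²) = 6·54.6121/(21.2521 + 6·54.6121) = 327.6726/348.9247 = 0.9391.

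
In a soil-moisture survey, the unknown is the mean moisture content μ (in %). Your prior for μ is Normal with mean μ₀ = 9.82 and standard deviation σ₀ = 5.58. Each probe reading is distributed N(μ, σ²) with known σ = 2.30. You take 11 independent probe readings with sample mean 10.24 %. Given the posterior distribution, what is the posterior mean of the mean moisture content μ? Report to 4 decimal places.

10.2336

For Normal data with known variance σ², a Normal(μ₀, σ₀²) prior on μ is conjugate. Posterior precision = 1/σ₀² + n/σ²; posterior mean is the precision-weighted average of μ₀ and x̄.
n·x̄ = 11·10.24 = 112.64.
σ₀² = 5.58² = 31.1364, σ² = 2.30² = 5.29; σ² + n·σ₀² = 5.29 + 11·31.1364 = 347.7904.
Posterior mean = (μ₀/σ₀² + n·x̄/σ²)/(1/σ₀² + n/σ²) = (σ²·μ₀ + σ₀²·n·x̄)/(σ² + n·σ₀²) = (5.29·9.82 + 31.1364·112.64)/347.7904 = 3559.151896/347.7904 = 10.2336.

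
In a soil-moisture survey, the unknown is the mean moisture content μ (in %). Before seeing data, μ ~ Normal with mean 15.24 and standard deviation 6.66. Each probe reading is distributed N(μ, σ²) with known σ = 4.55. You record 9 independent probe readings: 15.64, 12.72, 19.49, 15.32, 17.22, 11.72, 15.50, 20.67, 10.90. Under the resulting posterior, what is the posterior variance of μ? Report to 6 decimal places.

For Normal data with known variance σ², a Normal(μ₀, σ₀²) prior on μ is conjugate. Posterior precision = 1/σ₀² + n/σ²; posterior mean is the precision-weighted average of μ₀ and x̄.
σ₀² = 6.66² = 44.3556, σ² = 4.55² = 20.7025; σ² + n·σ₀² = 20.7025 + 9·44.3556 = 419.9029.
Posterior precision = 1/σ₀² + n/σ² = 1/44.3556 + 9/20.7025 = (σ² + n·σ₀²)/(σ₀²σ²) = 419.9029/(44.3556·20.7025); posterior variance σₙ² = σ₀²σ²/(σ² + n·σ₀²) = 44.3556·20.7025/419.9029 = 2.186867.

2.186867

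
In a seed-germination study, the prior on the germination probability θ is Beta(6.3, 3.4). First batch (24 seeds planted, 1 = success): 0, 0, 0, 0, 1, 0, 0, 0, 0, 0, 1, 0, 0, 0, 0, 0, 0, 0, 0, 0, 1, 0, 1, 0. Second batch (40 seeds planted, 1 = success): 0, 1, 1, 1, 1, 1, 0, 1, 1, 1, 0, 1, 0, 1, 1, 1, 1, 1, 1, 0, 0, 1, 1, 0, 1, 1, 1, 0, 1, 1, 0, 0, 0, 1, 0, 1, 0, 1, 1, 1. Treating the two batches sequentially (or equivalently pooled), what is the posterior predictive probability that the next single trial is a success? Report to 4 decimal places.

0.5061

The Beta prior is conjugate to a Binomial/Bernoulli likelihood; the update adds successes to α and failures to β.
After batch 1: Beta(6.3+4, 3.4+20) = Beta(10.3, 23.4).
After batch 2: Beta(10.3+27, 23.4+13) = Beta(37.3, 36.4).
For a single future Bernoulli trial, P(success | data) = α/(α+β) = 0.5061.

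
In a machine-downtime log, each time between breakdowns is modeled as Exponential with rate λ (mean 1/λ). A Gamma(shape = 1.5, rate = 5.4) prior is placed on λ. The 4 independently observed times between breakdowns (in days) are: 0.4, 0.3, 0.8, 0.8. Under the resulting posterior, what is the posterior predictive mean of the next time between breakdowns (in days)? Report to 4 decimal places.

1.7111

With a Gamma(shape α, rate β) prior on the exponential rate λ, the posterior after n observations with total T = Σxᵢ is Gamma(α+n, β+T).
Sum of observations T = 2.3 days; n = 4.
Posterior: Gamma(1.5+4, 5.4+2.3) = Gamma(5.5, 7.7).
The predictive distribution for the next observation is Lomax; its mean is β/(α−1) = 7.7/4.5 = 1.7111.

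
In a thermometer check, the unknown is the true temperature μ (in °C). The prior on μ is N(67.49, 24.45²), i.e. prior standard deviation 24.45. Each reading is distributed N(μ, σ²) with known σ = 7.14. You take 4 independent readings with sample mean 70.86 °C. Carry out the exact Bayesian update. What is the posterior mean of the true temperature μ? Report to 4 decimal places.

For Normal data with known variance σ², a Normal(μ₀, σ₀²) prior on μ is conjugate. Posterior precision = 1/σ₀² + n/σ²; posterior mean is the precision-weighted average of μ₀ and x̄.
n·x̄ = 4·70.86 = 283.44.
σ₀² = 24.45² = 597.8025, σ² = 7.14² = 50.9796; σ² + n·σ₀² = 50.9796 + 4·597.8025 = 2442.1896.
Posterior mean = (μ₀/σ₀² + n·x̄/σ²)/(1/σ₀² + n/σ²) = (σ²·μ₀ + σ₀²·n·x̄)/(σ² + n·σ₀²) = (50.9796·67.49 + 597.8025·283.44)/2442.1896 = 172881.753804/2442.1896 = 70.7897.

70.7897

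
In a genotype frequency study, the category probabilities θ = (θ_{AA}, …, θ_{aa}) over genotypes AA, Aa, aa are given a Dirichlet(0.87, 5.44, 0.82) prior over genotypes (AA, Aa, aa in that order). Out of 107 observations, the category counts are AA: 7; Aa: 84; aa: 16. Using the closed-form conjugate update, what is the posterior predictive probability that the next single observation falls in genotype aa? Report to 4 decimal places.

The Dirichlet prior is conjugate to the Multinomial likelihood: each posterior αⱼ = prior αⱼ + observed count nⱼ.
Posterior concentration: (7.87, 89.44, 16.82), total = 114.13.
P(next = aa | data) = α_{aa}/Σα = 0.1474.

0.1474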